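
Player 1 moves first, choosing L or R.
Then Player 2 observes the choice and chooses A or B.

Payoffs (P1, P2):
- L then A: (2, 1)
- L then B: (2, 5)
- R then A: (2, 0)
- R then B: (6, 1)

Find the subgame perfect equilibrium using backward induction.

P1 plays R, P2 plays B after L and B after R; Payoff (6, 1)

Work:
Backward induction:
After L: P2 chooses B → P1 gets 2
After R: P2 chooses B → P1 gets 6
P1 chooses R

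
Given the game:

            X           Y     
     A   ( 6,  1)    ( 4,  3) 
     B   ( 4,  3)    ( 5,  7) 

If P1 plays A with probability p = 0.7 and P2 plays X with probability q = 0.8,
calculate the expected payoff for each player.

E[P1] = 5.18, E[P2] = 2.12

Work:
E[P1] = p·q·π₁(A,X) + p·(1-q)·π₁(A,Y) + (1-p)·q·π₁(B,X) + (1-p)·(1-q)·π₁(B,Y)
= 0.7·0.8·6 + 0.7·0.2·4 + 0.3·0.8·4 + 0.3·0.2·5
= 5.18

E[P2] = 2.12 (similar calculation)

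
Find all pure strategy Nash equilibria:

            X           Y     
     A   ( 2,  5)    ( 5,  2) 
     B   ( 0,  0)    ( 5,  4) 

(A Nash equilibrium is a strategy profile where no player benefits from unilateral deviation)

Nash equilibrium: (A, X), (B, Y)

Work:
Best responses:
  P1 vs X: payoffs [2, 0] → best response A (payoff 2)
  P1 vs Y: payoffs [5, 5] → best response A/B (payoff 5)
  P2 vs A: payoffs [5, 2] → best response X (payoff 5)
  P2 vs B: payoffs [0, 4] → best response Y (payoff 4)
Mutual best responses: (A,X), (B,Y) → Nash equilibria.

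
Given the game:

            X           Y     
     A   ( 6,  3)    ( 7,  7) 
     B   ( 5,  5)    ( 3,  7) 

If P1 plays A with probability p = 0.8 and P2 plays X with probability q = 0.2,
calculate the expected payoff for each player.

E[P1] = 6.12, E[P2] = 6.28

Work:
E[P1] = p·q·π₁(A,X) + p·(1-q)·π₁(A,Y) + (1-p)·q·π₁(B,X) + (1-p)·(1-q)·π₁(B,Y)
= 0.8·0.2·6 + 0.8·0.8·7 + 0.2·0.2·5 + 0.2·0.8·3
= 6.12

E[P2] = 6.28 (similar calculation)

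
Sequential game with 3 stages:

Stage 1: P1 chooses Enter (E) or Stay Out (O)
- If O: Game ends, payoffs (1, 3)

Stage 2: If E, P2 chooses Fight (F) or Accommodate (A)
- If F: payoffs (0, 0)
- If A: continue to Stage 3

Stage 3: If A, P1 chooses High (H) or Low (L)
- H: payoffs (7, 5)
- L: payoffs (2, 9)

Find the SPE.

SPE: (E, A, H); Outcome (7, 5)

Work:
Stage 3: P1 chooses H (7 vs 2)
Stage 2: P2: F->0, A->5 (anticipating H). Choose A
Stage 1: P1: O->1, E->7 (anticipating A, H). Choose E
SPE path: E -> A -> H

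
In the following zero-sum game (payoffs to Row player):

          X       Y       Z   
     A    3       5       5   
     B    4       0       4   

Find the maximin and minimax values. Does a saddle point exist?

Maximin = 3, Minimax = 4, Saddle: False

Work:
Row minimums: [3, 0] → maximin = 3
Column maximums: [4, 5, 5] → minimax = 4
No saddle point (maximin ≠ minimax). Mixed strategy needed.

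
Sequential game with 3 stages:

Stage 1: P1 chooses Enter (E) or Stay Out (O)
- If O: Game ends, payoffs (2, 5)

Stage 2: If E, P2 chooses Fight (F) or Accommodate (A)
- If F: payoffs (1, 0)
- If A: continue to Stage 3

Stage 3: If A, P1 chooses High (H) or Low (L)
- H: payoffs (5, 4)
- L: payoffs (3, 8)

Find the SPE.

SPE: (E, A, H); Outcome (5, 4)

Work:
Stage 3: P1 chooses H (5 vs 3)
Stage 2: P2: F->0, A->4 (anticipating H). Choose A
Stage 1: P1: O->2, E->5 (anticipating A, H). Choose E
SPE path: E -> A -> H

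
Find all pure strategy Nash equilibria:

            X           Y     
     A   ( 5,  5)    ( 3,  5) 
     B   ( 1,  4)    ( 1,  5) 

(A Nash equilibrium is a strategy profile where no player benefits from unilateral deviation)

Nash equilibrium: (A, X), (A, Y)

Work:
Best responses:
  P1 vs X: payoffs [5, 1] → best response A (payoff 5)
  P1 vs Y: payoffs [3, 1] → best response A (payoff 3)
  P2 vs A: payoffs [5, 5] → best response X/Y (payoff 5)
  P2 vs B: payoffs [4, 5] → best response Y (payoff 5)
Mutual best responses: (A,X), (A,Y) → Nash equilibria.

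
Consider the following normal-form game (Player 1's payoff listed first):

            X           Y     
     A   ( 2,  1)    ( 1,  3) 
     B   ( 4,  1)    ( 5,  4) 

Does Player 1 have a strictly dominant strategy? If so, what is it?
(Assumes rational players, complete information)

Yes, Player 1's strictly dominant strategy is B

Work:
A strategy strictly dominates another if it gives a strictly higher payoff against every opponent action. Compare each pair of P1's strategies column-by-column:
  A vs B: [2 vs 4, 1 vs 5] → A does not strictly dominate B (column X: 2 ≤ 4)
  B vs A: [4 vs 2, 5 vs 1] → B strictly dominates A
B strictly dominates every other strategy → strictly dominant.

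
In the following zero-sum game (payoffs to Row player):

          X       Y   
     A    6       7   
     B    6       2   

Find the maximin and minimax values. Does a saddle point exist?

Maximin = 6, Minimax = 6, Saddle: True

Work:
Row minimums: [6, 2] → maximin = 6
Column maximums: [6, 7] → minimax = 6
Saddle point exists! Game value = 6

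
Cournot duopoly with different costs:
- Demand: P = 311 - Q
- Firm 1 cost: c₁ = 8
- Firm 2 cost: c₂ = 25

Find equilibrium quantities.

q₁* = 106.67, q₂* = 89.67

Work:
Reaction: q₁ = (311 - 8 - q₂)/2
Reaction: q₂ = (311 - 25 - q₁)/2
Solve simultaneously:
q₁* = (311 - 2×8 + 25)/3 = 106.67
q₂* = (311 - 2×25 + 8)/3 = 89.67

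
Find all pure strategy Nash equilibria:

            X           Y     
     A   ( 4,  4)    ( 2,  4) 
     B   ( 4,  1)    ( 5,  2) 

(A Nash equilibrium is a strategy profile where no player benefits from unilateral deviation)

Nash equilibrium: (A, X), (B, Y)

Work:
Best responses:
  P1 vs X: payoffs [4, 4] → best response A/B (payoff 4)
  P1 vs Y: payoffs [2, 5] → best response B (payoff 5)
  P2 vs A: payoffs [4, 4] → best response X/Y (payoff 4)
  P2 vs B: payoffs [1, 2] → best response Y (payoff 2)
Mutual best responses: (A,X), (B,Y) → Nash equilibria.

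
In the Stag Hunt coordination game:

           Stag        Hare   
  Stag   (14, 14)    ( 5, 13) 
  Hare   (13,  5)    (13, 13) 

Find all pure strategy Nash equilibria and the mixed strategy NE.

Pure NE: (Stag, Stag) and (Hare, Hare); Mixed NE: p = 0.8889, q = 0.8889

Work:
Check pure NE:
(Stag, Stag): (14, 14) - no unilateral deviation beneficial
(Hare, Hare): (13, 13) - no unilateral deviation beneficial
Mixed NE: P1 plays Stag with p = 0.8889, P2 plays Stag with q = 0.8889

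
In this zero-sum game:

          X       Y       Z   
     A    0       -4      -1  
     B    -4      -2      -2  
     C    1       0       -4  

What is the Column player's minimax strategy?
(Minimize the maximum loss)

Column should play Z, value = -1

Work:
Column player minimizes Row's maximum payoff:
Column X: max payoff to Row = 1
Column Y: max payoff to Row = 0
Column Z: max payoff to Row = -1
Minimum is -1, achieved by column Z.
Minimax strategy: Z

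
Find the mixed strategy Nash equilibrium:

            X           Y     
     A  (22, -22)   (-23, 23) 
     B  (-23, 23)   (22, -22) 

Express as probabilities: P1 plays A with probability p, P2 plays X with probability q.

p = 0.5, q = 0.5

Work:
Find probabilities that make opponent indifferent:
P2 chooses q to make P1 indifferent between A and B
P1 chooses p to make P2 indifferent between X and Y
Mixed NE: P1 plays (A: 0.5, B: 0.5), P2 plays (X: 0.5, Y: 0.5)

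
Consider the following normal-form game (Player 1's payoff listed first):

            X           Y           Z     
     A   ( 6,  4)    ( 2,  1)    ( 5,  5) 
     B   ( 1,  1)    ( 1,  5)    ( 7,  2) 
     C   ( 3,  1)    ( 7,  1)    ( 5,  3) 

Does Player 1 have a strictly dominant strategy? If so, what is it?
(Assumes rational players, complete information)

No strictly dominant strategy exists for Player 1

Work:
A strategy strictly dominates another if it gives a strictly higher payoff against every opponent action. Compare each pair of P1's strategies column-by-column:
  A vs B: [6 vs 1, 2 vs 1, 5 vs 7] → A does not strictly dominate B (column Z: 5 ≤ 7)
  A vs C: [6 vs 3, 2 vs 7, 5 vs 5] → A does not strictly dominate C (column Y: 2 ≤ 7)
  B vs A: [1 vs 6, 1 vs 2, 7 vs 5] → B does not strictly dominate A (column X: 1 ≤ 6)
  B vs C: [1 vs 3, 1 vs 7, 7 vs 5] → B does not strictly dominate C (column X: 1 ≤ 3)
  C vs A: [3 vs 6, 7 vs 2, 5 vs 5] → C does not strictly dominate A (column X: 3 ≤ 6)
  C vs B: [3 vs 1, 7 vs 1, 5 vs 7] → C does not strictly dominate B (column Z: 5 ≤ 7)
No single strategy strictly dominates all others → no strictly dominant strategy.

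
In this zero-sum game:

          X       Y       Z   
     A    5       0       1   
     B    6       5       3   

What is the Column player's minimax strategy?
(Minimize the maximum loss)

Column should play Z, value = 3

Work:
Column player minimizes Row's maximum payoff:
Column X: max payoff to Row = 6
Column Y: max payoff to Row = 5
Column Z: max payoff to Row = 3
Minimum is 3, achieved by column Z.
Minimax strategy: Z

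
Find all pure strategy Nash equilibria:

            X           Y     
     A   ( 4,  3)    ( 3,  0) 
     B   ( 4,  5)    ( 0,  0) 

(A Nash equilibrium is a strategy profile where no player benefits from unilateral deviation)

Nash equilibrium: (A, X), (B, X)

Work:
Best responses:
  P1 vs X: payoffs [4, 4] → best response A/B (payoff 4)
  P1 vs Y: payoffs [3, 0] → best response A (payoff 3)
  P2 vs A: payoffs [3, 0] → best response X (payoff 3)
  P2 vs B: payoffs [5, 0] → best response X (payoff 5)
Mutual best responses: (A,X), (B,X) → Nash equilibria.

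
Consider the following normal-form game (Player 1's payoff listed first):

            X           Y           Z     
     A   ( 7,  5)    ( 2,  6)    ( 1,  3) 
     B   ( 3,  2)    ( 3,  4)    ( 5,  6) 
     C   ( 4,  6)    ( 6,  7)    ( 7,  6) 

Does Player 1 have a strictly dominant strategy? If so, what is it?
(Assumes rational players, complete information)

No strictly dominant strategy exists for Player 1

Work:
A strategy strictly dominates another if it gives a strictly higher payoff against every opponent action. Compare each pair of P1's strategies column-by-column:
  A vs B: [7 vs 3, 2 vs 3, 1 vs 5] → A does not strictly dominate B (column Y: 2 ≤ 3)
  A vs C: [7 vs 4, 2 vs 6, 1 vs 7] → A does not strictly dominate C (column Y: 2 ≤ 6)
  B vs A: [3 vs 7, 3 vs 2, 5 vs 1] → B does not strictly dominate A (column X: 3 ≤ 7)
  B vs C: [3 vs 4, 3 vs 6, 5 vs 7] → B does not strictly dominate C (column X: 3 ≤ 4)
  C vs A: [4 vs 7, 6 vs 2, 7 vs 1] → C does not strictly dominate A (column X: 4 ≤ 7)
  C vs B: [4 vs 3, 6 vs 3, 7 vs 5] → C strictly dominates B
No single strategy strictly dominates all others → no strictly dominant strategy.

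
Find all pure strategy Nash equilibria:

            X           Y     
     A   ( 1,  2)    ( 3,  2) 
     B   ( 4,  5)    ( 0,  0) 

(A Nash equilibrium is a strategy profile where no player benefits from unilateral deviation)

Nash equilibrium: (A, Y), (B, X)

Work:
Best responses:
  P1 vs X: payoffs [1, 4] → best response B (payoff 4)
  P1 vs Y: payoffs [3, 0] → best response A (payoff 3)
  P2 vs A: payoffs [2, 2] → best response X/Y (payoff 2)
  P2 vs B: payoffs [5, 0] → best response X (payoff 5)
Mutual best responses: (A,Y), (B,X) → Nash equilibria.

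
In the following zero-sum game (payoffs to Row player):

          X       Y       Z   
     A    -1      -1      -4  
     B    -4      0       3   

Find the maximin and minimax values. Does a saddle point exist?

Maximin = -4, Minimax = -1, Saddle: False

Work:
Row minimums: [-4, -4] → maximin = -4
Column maximums: [-1, 0, 3] → minimax = -1
No saddle point (maximin ≠ minimax). Mixed strategy needed.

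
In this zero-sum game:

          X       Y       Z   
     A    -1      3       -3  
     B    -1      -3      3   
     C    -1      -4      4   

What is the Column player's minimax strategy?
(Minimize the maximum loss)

Column should play X, value = -1

Work:
Column player minimizes Row's maximum payoff:
Column X: max payoff to Row = -1
Column Y: max payoff to Row = 3
Column Z: max payoff to Row = 4
Minimum is -1, achieved by column X.
Minimax strategy: X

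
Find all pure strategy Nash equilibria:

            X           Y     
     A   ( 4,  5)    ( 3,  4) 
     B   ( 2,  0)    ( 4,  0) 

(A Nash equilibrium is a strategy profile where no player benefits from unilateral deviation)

Nash equilibrium: (A, X), (B, Y)

Work:
Best responses:
  P1 vs X: payoffs [4, 2] → best response A (payoff 4)
  P1 vs Y: payoffs [3, 4] → best response B (payoff 4)
  P2 vs A: payoffs [5, 4] → best response X (payoff 5)
  P2 vs B: payoffs [0, 0] → best response X/Y (payoff 0)
Mutual best responses: (A,X), (B,Y) → Nash equilibria.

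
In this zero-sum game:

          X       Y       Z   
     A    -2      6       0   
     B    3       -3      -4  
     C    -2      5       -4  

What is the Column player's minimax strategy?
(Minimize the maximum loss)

Column should play Z, value = 0

Work:
Column player minimizes Row's maximum payoff:
Column X: max payoff to Row = 3
Column Y: max payoff to Row = 6
Column Z: max payoff to Row = 0
Minimum is 0, achieved by column Z.
Minimax strategy: Z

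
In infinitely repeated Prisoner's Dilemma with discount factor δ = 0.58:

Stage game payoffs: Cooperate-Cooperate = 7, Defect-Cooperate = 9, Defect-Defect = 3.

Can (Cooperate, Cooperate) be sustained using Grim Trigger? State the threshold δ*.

δ* = 0.3333; since δ = 0.58 ≥ 0.3333, cooperation can be sustained

Work:
For Grim Trigger:
Cooperate forever: 7/(1-δ)
Defect then punished: 9 + 3·δ/(1-δ)
Need: 7/(1-δ) ≥ 9 + 3·δ/(1-δ)
Solving: δ ≥ (T-R)/(T-P) = (9-7)/(9-3) = 0.3333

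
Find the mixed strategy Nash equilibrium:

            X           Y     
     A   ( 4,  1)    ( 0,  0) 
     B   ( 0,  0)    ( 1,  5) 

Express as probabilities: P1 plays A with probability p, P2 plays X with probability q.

p = 0.8333, q = 0.2

Work:
Find probabilities that make opponent indifferent:
P2 chooses q to make P1 indifferent between A and B
P1 chooses p to make P2 indifferent between X and Y
Mixed NE: P1 plays (A: 0.8333, B: 0.1667), P2 plays (X: 0.2, Y: 0.8)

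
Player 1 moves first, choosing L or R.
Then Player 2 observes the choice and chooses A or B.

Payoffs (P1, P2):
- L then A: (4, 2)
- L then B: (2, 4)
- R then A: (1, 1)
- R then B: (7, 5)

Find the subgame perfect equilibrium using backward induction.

P1 plays R, P2 plays B after L and B after R; Payoff (7, 5)

Work:
Backward induction:
After L: P2 chooses B → P1 gets 2
After R: P2 chooses B → P1 gets 7
P1 chooses R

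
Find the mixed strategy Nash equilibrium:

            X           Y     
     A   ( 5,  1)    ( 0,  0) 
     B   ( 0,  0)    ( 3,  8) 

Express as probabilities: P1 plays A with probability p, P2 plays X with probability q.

p = 0.8889, q = 0.375

Work:
Find probabilities that make opponent indifferent:
P2 chooses q to make P1 indifferent between A and B
P1 chooses p to make P2 indifferent between X and Y
Mixed NE: P1 plays (A: 0.8889, B: 0.1111), P2 plays (X: 0.375, Y: 0.625)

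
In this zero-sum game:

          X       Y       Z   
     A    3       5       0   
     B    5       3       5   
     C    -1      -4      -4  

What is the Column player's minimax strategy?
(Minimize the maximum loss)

Column should play X or Y or Z (all achieve the minimum), value = 5

Work:
Column player minimizes Row's maximum payoff:
Column X: max payoff to Row = 5
Column Y: max payoff to Row = 5
Column Z: max payoff to Row = 5
Minimum is 5, achieved by columns X, Y, Z (tied).
Each of X or Y or Z is a minimax strategy.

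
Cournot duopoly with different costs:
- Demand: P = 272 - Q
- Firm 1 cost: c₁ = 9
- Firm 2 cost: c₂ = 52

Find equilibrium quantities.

q₁* = 102.0, q₂* = 59.0

Work:
Reaction: q₁ = (272 - 9 - q₂)/2
Reaction: q₂ = (272 - 52 - q₁)/2
Solve simultaneously:
q₁* = (272 - 2×9 + 52)/3 = 102.0
q₂* = (272 - 2×52 + 9)/3 = 59.0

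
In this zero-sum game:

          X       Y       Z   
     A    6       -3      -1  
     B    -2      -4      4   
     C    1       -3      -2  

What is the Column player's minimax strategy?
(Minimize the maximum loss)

Column should play Y, value = -3

Work:
Column player minimizes Row's maximum payoff:
Column X: max payoff to Row = 6
Column Y: max payoff to Row = -3
Column Z: max payoff to Row = 4
Minimum is -3, achieved by column Y.
Minimax strategy: Y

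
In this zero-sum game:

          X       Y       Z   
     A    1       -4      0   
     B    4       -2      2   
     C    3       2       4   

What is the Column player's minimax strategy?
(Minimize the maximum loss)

Column should play Y, value = 2

Work:
Column player minimizes Row's maximum payoff:
Column X: max payoff to Row = 4
Column Y: max payoff to Row = 2
Column Z: max payoff to Row = 4
Minimum is 2, achieved by column Y.
Minimax strategy: Y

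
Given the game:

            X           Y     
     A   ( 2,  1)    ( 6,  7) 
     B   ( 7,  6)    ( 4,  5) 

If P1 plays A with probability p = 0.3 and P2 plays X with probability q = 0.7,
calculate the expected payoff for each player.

E[P1] = 5.23, E[P2] = 4.83

Work:
E[P1] = p·q·π₁(A,X) + p·(1-q)·π₁(A,Y) + (1-p)·q·π₁(B,X) + (1-p)·(1-q)·π₁(B,Y)
= 0.3·0.7·2 + 0.3·0.3·6 + 0.7·0.7·7 + 0.7·0.3·4
= 5.23

E[P2] = 4.83 (similar calculation)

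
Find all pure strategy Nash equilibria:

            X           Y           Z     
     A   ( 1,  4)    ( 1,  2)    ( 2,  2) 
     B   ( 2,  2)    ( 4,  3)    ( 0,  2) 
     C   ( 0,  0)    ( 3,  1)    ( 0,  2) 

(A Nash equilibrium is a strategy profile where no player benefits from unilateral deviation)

Nash equilibrium: (B, Y)

Work:
Best responses:
  P1 vs X: payoffs [1, 2, 0] → best response B (payoff 2)
  P1 vs Y: payoffs [1, 4, 3] → best response B (payoff 4)
  P1 vs Z: payoffs [2, 0, 0] → best response A (payoff 2)
  P2 vs A: payoffs [4, 2, 2] → best response X (payoff 4)
  P2 vs B: payoffs [2, 3, 2] → best response Y (payoff 3)
  P2 vs C: payoffs [0, 1, 2] → best response Z (payoff 2)
Mutual best responses: (B,Y) → Nash equilibria.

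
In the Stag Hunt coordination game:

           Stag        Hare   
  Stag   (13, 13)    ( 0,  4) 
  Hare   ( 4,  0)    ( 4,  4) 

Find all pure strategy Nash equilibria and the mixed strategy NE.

Pure NE: (Stag, Stag) and (Hare, Hare); Mixed NE: p = 0.3077, q = 0.3077

Work:
Check pure NE:
(Stag, Stag): (13, 13) - no unilateral deviation beneficial
(Hare, Hare): (4, 4) - no unilateral deviation beneficial
Mixed NE: P1 plays Stag with p = 0.3077, P2 plays Stag with q = 0.3077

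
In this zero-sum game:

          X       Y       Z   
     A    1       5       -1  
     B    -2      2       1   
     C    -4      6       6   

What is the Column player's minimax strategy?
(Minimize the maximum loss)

Column should play X, value = 1

Work:
Column player minimizes Row's maximum payoff:
Column X: max payoff to Row = 1
Column Y: max payoff to Row = 6
Column Z: max payoff to Row = 6
Minimum is 1, achieved by column X.
Minimax strategy: X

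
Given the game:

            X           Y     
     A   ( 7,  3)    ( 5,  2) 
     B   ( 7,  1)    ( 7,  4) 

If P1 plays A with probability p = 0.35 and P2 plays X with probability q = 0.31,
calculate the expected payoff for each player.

E[P1] = 6.517, E[P2] = 2.804

Work:
E[P1] = p·q·π₁(A,X) + p·(1-q)·π₁(A,Y) + (1-p)·q·π₁(B,X) + (1-p)·(1-q)·π₁(B,Y)
= 0.35·0.31·7 + 0.35·0.69·5 + 0.65·0.31·7 + 0.65·0.69·7
= 6.517

E[P2] = 2.804 (similar calculation)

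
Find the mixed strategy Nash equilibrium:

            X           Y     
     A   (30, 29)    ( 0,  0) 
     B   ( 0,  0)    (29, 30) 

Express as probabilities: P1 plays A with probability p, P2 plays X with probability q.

p = 0.5085, q = 0.4915

Work:
Find probabilities that make opponent indifferent:
P2 chooses q to make P1 indifferent between A and B
P1 chooses p to make P2 indifferent between X and Y
Mixed NE: P1 plays (A: 0.5085, B: 0.4915), P2 plays (X: 0.4915, Y: 0.5085)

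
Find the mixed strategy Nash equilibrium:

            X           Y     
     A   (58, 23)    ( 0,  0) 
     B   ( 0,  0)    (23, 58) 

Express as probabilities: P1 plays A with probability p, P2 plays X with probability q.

p = 0.716, q = 0.284

Work:
Find probabilities that make opponent indifferent:
P2 chooses q to make P1 indifferent between A and B
P1 chooses p to make P2 indifferent between X and Y
Mixed NE: P1 plays (A: 0.716, B: 0.284), P2 plays (X: 0.284, Y: 0.716)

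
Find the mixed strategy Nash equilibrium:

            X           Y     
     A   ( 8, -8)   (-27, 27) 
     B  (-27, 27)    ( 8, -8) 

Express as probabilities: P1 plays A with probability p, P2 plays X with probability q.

p = 0.5, q = 0.5

Work:
Find probabilities that make opponent indifferent:
P2 chooses q to make P1 indifferent between A and B
P1 chooses p to make P2 indifferent between X and Y
Mixed NE: P1 plays (A: 0.5, B: 0.5), P2 plays (X: 0.5, Y: 0.5)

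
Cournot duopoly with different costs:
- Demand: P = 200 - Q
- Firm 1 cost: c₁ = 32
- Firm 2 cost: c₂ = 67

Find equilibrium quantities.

q₁* = 67.67, q₂* = 32.67

Work:
Reaction: q₁ = (200 - 32 - q₂)/2
Reaction: q₂ = (200 - 67 - q₁)/2
Solve simultaneously:
q₁* = (200 - 2×32 + 67)/3 = 67.67
q₂* = (200 - 2×67 + 32)/3 = 32.67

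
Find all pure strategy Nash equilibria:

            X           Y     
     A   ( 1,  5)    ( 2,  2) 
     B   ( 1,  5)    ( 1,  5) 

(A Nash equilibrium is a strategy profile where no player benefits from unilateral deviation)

Nash equilibrium: (A, X), (B, X)

Work:
Best responses:
  P1 vs X: payoffs [1, 1] → best response A/B (payoff 1)
  P1 vs Y: payoffs [2, 1] → best response A (payoff 2)
  P2 vs A: payoffs [5, 2] → best response X (payoff 5)
  P2 vs B: payoffs [5, 5] → best response X/Y (payoff 5)
Mutual best responses: (A,X), (B,X) → Nash equilibria.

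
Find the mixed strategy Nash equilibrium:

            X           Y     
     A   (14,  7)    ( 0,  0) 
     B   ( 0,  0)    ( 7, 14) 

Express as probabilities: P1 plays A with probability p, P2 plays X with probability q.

p = 0.6667, q = 0.3333

Work:
Find probabilities that make opponent indifferent:
P2 chooses q to make P1 indifferent between A and B
P1 chooses p to make P2 indifferent between X and Y
Mixed NE: P1 plays (A: 0.6667, B: 0.3333), P2 plays (X: 0.3333, Y: 0.6667)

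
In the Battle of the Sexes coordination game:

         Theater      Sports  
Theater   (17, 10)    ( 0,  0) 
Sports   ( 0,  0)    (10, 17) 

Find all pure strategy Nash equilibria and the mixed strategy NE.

Pure NE: (Theater, Theater) and (Sports, Sports); Mixed NE: p = 0.6296, q = 0.3704

Work:
Check pure NE:
(Theater, Theater): (17, 10) - no unilateral deviation beneficial
(Sports, Sports): (10, 17) - no unilateral deviation beneficial
Mixed NE: P1 plays Theater with p = 0.6296, P2 plays Theater with q = 0.3704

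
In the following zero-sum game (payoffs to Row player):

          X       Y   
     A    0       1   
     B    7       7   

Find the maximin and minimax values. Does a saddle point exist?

Maximin = 7, Minimax = 7, Saddle: True

Work:
Row minimums: [0, 7] → maximin = 7
Column maximums: [7, 7] → minimax = 7
Saddle point exists! Game value = 7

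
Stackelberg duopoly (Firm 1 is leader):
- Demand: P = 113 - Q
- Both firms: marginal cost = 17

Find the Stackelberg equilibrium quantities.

q₁* (leader) = 48.0, q₂* (follower) = 24.0

Work:
Follower's reaction: q₂ = (a - c - q₁)/2
Leader substitutes: π₁ = q₁·(a - q₁ - (a-c-q₁)/2 - c)
FOC: q₁* = (113 - 17)/2 = 48.00
Then: q₂* = (113 - 17 - 48.0)/2 = 24.00
Leader has first-mover advantage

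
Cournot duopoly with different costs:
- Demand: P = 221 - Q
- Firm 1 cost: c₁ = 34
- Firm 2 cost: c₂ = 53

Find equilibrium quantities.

q₁* = 68.67, q₂* = 49.67

Work:
Reaction: q₁ = (221 - 34 - q₂)/2
Reaction: q₂ = (221 - 53 - q₁)/2
Solve simultaneously:
q₁* = (221 - 2×34 + 53)/3 = 68.67
q₂* = (221 - 2×53 + 34)/3 = 49.67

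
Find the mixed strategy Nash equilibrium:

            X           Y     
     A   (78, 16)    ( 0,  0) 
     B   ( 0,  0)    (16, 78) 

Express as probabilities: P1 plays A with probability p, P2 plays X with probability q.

p = 0.8298, q = 0.1702

Work:
Find probabilities that make opponent indifferent:
P2 chooses q to make P1 indifferent between A and B
P1 chooses p to make P2 indifferent between X and Y
Mixed NE: P1 plays (A: 0.8298, B: 0.1702), P2 plays (X: 0.1702, Y: 0.8298)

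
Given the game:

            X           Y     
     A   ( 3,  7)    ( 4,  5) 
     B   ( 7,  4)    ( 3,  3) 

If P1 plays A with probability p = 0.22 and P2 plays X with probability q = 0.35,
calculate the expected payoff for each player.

E[P1] = 4.235, E[P2] = 3.867

Work:
E[P1] = p·q·π₁(A,X) + p·(1-q)·π₁(A,Y) + (1-p)·q·π₁(B,X) + (1-p)·(1-q)·π₁(B,Y)
= 0.22·0.35·3 + 0.22·0.65·4 + 0.78·0.35·7 + 0.78·0.65·3
= 4.235

E[P2] = 3.867 (similar calculation)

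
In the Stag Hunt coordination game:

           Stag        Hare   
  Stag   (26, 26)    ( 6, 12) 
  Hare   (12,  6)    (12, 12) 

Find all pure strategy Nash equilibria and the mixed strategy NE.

Pure NE: (Stag, Stag) and (Hare, Hare); Mixed NE: p = 0.3, q = 0.3

Work:
Check pure NE:
(Stag, Stag): (26, 26) - no unilateral deviation beneficial
(Hare, Hare): (12, 12) - no unilateral deviation beneficial
Mixed NE: P1 plays Stag with p = 0.3, P2 plays Stag with q = 0.3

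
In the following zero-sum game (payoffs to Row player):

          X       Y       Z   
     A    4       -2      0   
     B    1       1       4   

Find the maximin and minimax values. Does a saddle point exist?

Maximin = 1, Minimax = 1, Saddle: True

Work:
Row minimums: [-2, 1] → maximin = 1
Column maximums: [4, 1, 4] → minimax = 1
Saddle point exists! Game value = 1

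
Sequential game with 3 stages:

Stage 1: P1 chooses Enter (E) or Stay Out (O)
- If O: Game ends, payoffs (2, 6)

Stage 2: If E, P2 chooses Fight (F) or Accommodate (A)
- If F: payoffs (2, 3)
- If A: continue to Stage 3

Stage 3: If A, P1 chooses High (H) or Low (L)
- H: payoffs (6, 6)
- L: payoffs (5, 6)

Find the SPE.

SPE: (E, A, H); Outcome (6, 6)

Work:
Stage 3: P1 chooses H (6 vs 5)
Stage 2: P2: F->3, A->6 (anticipating H). Choose A
Stage 1: P1: O->2, E->6 (anticipating A, H). Choose E
SPE path: E -> A -> H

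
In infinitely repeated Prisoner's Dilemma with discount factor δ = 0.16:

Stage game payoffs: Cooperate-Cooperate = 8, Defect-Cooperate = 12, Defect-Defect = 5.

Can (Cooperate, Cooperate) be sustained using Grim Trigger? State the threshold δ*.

δ* = 0.5714; since δ = 0.16 < 0.5714, cooperation cannot be sustained

Work:
For Grim Trigger:
Cooperate forever: 8/(1-δ)
Defect then punished: 12 + 5·δ/(1-δ)
Need: 8/(1-δ) ≥ 12 + 5·δ/(1-δ)
Solving: δ ≥ (T-R)/(T-P) = (12-8)/(12-5) = 0.5714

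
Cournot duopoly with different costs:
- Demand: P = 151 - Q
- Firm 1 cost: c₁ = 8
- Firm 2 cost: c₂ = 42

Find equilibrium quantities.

q₁* = 59.0, q₂* = 25.0

Work:
Reaction: q₁ = (151 - 8 - q₂)/2
Reaction: q₂ = (151 - 42 - q₁)/2
Solve simultaneously:
q₁* = (151 - 2×8 + 42)/3 = 59.0
q₂* = (151 - 2×42 + 8)/3 = 25.0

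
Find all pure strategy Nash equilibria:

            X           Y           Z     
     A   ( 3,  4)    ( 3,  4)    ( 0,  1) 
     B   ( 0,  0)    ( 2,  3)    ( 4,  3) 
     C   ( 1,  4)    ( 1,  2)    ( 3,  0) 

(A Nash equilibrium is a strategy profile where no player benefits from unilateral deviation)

Nash equilibrium: (A, X), (A, Y), (B, Z)

Work:
Best responses:
  P1 vs X: payoffs [3, 0, 1] → best response A (payoff 3)
  P1 vs Y: payoffs [3, 2, 1] → best response A (payoff 3)
  P1 vs Z: payoffs [0, 4, 3] → best response B (payoff 4)
  P2 vs A: payoffs [4, 4, 1] → best response X/Y (payoff 4)
  P2 vs B: payoffs [0, 3, 3] → best response Y/Z (payoff 3)
  P2 vs C: payoffs [4, 2, 0] → best response X (payoff 4)
Mutual best responses: (A,X), (A,Y), (B,Z) → Nash equilibria.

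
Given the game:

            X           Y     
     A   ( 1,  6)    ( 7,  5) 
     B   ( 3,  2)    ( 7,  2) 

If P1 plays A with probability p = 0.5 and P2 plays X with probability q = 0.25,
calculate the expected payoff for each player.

E[P1] = 5.75, E[P2] = 3.625

Work:
E[P1] = p·q·π₁(A,X) + p·(1-q)·π₁(A,Y) + (1-p)·q·π₁(B,X) + (1-p)·(1-q)·π₁(B,Y)
= 0.5·0.25·1 + 0.5·0.75·7 + 0.5·0.25·3 + 0.5·0.75·7
= 5.75

E[P2] = 3.625 (similar calculation)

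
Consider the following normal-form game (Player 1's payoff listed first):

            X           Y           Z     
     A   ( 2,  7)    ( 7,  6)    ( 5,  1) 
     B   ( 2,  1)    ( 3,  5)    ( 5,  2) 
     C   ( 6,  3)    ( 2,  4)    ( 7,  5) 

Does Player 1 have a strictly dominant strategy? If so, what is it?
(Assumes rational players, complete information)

No strictly dominant strategy exists for Player 1

Work:
A strategy strictly dominates another if it gives a strictly higher payoff against every opponent action. Compare each pair of P1's strategies column-by-column:
  A vs B: [2 vs 2, 7 vs 3, 5 vs 5] → A does not strictly dominate B (column X: 2 ≤ 2)
  A vs C: [2 vs 6, 7 vs 2, 5 vs 7] → A does not strictly dominate C (column X: 2 ≤ 6)
  B vs A: [2 vs 2, 3 vs 7, 5 vs 5] → B does not strictly dominate A (column X: 2 ≤ 2)
  B vs C: [2 vs 6, 3 vs 2, 5 vs 7] → B does not strictly dominate C (column X: 2 ≤ 6)
  C vs A: [6 vs 2, 2 vs 7, 7 vs 5] → C does not strictly dominate A (column Y: 2 ≤ 7)
  C vs B: [6 vs 2, 2 vs 3, 7 vs 5] → C does not strictly dominate B (column Y: 2 ≤ 3)
No single strategy strictly dominates all others → no strictly dominant strategy.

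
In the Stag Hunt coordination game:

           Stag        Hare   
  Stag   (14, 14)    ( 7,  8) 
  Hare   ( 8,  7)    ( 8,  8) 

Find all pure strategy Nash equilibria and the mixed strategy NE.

Pure NE: (Stag, Stag) and (Hare, Hare); Mixed NE: p = 0.1429, q = 0.1429

Work:
Check pure NE:
(Stag, Stag): (14, 14) - no unilateral deviation beneficial
(Hare, Hare): (8, 8) - no unilateral deviation beneficial
Mixed NE: P1 plays Stag with p = 0.1429, P2 plays Stag with q = 0.1429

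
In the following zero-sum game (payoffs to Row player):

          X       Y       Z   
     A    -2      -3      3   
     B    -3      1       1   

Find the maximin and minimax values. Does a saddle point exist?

Maximin = -3, Minimax = -2, Saddle: False

Work:
Row minimums: [-3, -3] → maximin = -3
Column maximums: [-2, 1, 3] → minimax = -2
No saddle point (maximin ≠ minimax). Mixed strategy needed.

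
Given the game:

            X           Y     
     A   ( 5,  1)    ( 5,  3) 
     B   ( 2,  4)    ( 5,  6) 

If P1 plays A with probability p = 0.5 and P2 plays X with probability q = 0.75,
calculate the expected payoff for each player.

E[P1] = 3.875, E[P2] = 3.0

Work:
E[P1] = p·q·π₁(A,X) + p·(1-q)·π₁(A,Y) + (1-p)·q·π₁(B,X) + (1-p)·(1-q)·π₁(B,Y)
= 0.5·0.75·5 + 0.5·0.25·5 + 0.5·0.75·2 + 0.5·0.25·5
= 3.875

E[P2] = 3.0 (similar calculation)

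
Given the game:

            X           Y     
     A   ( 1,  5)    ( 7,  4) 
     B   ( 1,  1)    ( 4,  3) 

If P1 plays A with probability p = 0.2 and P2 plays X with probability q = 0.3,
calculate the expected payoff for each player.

E[P1] = 3.52, E[P2] = 2.78

Work:
E[P1] = p·q·π₁(A,X) + p·(1-q)·π₁(A,Y) + (1-p)·q·π₁(B,X) + (1-p)·(1-q)·π₁(B,Y)
= 0.2·0.3·1 + 0.2·0.7·7 + 0.8·0.3·1 + 0.8·0.7·4
= 3.52

E[P2] = 2.78 (similar calculation)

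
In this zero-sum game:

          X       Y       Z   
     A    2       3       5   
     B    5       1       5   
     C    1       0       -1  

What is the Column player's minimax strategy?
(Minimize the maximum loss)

Column should play Y, value = 3

Work:
Column player minimizes Row's maximum payoff:
Column X: max payoff to Row = 5
Column Y: max payoff to Row = 3
Column Z: max payoff to Row = 5
Minimum is 3, achieved by column Y.
Minimax strategy: Y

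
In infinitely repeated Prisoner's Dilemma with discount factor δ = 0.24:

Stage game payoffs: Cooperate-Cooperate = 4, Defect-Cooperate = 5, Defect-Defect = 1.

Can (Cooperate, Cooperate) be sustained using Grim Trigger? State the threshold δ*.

δ* = 0.25; since δ = 0.24 < 0.25, cooperation cannot be sustained

Work:
For Grim Trigger:
Cooperate forever: 4/(1-δ)
Defect then punished: 5 + 1·δ/(1-δ)
Need: 4/(1-δ) ≥ 5 + 1·δ/(1-δ)
Solving: δ ≥ (T-R)/(T-P) = (5-4)/(5-1) = 0.25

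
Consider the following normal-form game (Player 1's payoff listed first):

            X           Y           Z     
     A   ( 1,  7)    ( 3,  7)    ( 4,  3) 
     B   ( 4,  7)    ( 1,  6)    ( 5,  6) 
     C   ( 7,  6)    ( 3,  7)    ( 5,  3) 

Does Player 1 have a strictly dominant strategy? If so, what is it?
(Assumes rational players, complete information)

No strictly dominant strategy exists for Player 1

Work:
A strategy strictly dominates another if it gives a strictly higher payoff against every opponent action. Compare each pair of P1's strategies column-by-column:
  A vs B: [1 vs 4, 3 vs 1, 4 vs 5] → A does not strictly dominate B (column X: 1 ≤ 4)
  A vs C: [1 vs 7, 3 vs 3, 4 vs 5] → A does not strictly dominate C (column X: 1 ≤ 7)
  B vs A: [4 vs 1, 1 vs 3, 5 vs 4] → B does not strictly dominate A (column Y: 1 ≤ 3)
  B vs C: [4 vs 7, 1 vs 3, 5 vs 5] → B does not strictly dominate C (column X: 4 ≤ 7)
  C vs A: [7 vs 1, 3 vs 3, 5 vs 4] → C does not strictly dominate A (column Y: 3 ≤ 3)
  C vs B: [7 vs 4, 3 vs 1, 5 vs 5] → C does not strictly dominate B (column Z: 5 ≤ 5)
No single strategy strictly dominates all others → no strictly dominant strategy.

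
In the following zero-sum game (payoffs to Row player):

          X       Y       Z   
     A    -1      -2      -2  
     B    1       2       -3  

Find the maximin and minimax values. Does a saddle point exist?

Maximin = -2, Minimax = -2, Saddle: True

Work:
Row minimums: [-2, -3] → maximin = -2
Column maximums: [1, 2, -2] → minimax = -2
Saddle point exists! Game value = -2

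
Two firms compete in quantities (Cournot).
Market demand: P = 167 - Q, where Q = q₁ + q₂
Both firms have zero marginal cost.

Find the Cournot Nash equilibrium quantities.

q₁* = q₂* = 55.67; P* = 55.67

Work:
Profit: π_i = P·q_i = (a - q_i - q_j)·q_i
FOC: ∂π_i/∂q_i = a - 2q_i - q_j = 0
Reaction function: q_i = (167 - q_j)/2
Symmetry: q* = 167/3 = 55.67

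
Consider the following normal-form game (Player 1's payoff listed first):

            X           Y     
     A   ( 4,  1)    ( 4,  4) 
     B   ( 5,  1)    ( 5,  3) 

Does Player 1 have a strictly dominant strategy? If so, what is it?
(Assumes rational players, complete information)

Yes, Player 1's strictly dominant strategy is B

Work:
A strategy strictly dominates another if it gives a strictly higher payoff against every opponent action. Compare each pair of P1's strategies column-by-column:
  A vs B: [4 vs 5, 4 vs 5] → A does not strictly dominate B (column X: 4 ≤ 5)
  B vs A: [5 vs 4, 5 vs 4] → B strictly dominates A
B strictly dominates every other strategy → strictly dominant.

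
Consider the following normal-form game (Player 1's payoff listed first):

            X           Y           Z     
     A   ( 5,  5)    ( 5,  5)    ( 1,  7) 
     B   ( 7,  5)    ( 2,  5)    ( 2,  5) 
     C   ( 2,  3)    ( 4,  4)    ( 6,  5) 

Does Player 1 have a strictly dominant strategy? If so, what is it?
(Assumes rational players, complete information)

No strictly dominant strategy exists for Player 1

Work:
A strategy strictly dominates another if it gives a strictly higher payoff against every opponent action. Compare each pair of P1's strategies column-by-column:
  A vs B: [5 vs 7, 5 vs 2, 1 vs 2] → A does not strictly dominate B (column X: 5 ≤ 7)
  A vs C: [5 vs 2, 5 vs 4, 1 vs 6] → A does not strictly dominate C (column Z: 1 ≤ 6)
  B vs A: [7 vs 5, 2 vs 5, 2 vs 1] → B does not strictly dominate A (column Y: 2 ≤ 5)
  B vs C: [7 vs 2, 2 vs 4, 2 vs 6] → B does not strictly dominate C (column Y: 2 ≤ 4)
  C vs A: [2 vs 5, 4 vs 5, 6 vs 1] → C does not strictly dominate A (column X: 2 ≤ 5)
  C vs B: [2 vs 7, 4 vs 2, 6 vs 2] → C does not strictly dominate B (column X: 2 ≤ 7)
No single strategy strictly dominates all others → no strictly dominant strategy.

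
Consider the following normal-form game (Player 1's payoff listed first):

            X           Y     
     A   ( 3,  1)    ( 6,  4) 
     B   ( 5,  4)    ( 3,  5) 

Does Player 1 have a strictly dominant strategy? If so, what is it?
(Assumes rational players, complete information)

No strictly dominant strategy exists for Player 1

Work:
A strategy strictly dominates another if it gives a strictly higher payoff against every opponent action. Compare each pair of P1's strategies column-by-column:
  A vs B: [3 vs 5, 6 vs 3] → A does not strictly dominate B (column X: 3 ≤ 5)
  B vs A: [5 vs 3, 3 vs 6] → B does not strictly dominate A (column Y: 3 ≤ 6)
No single strategy strictly dominates all others → no strictly dominant strategy.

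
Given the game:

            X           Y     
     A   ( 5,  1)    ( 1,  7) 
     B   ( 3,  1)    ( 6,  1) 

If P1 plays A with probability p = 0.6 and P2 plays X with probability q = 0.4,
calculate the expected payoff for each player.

E[P1] = 3.48, E[P2] = 3.16

Work:
E[P1] = p·q·π₁(A,X) + p·(1-q)·π₁(A,Y) + (1-p)·q·π₁(B,X) + (1-p)·(1-q)·π₁(B,Y)
= 0.6·0.4·5 + 0.6·0.6·1 + 0.4·0.4·3 + 0.4·0.6·6
= 3.48

E[P2] = 3.16 (similar calculation)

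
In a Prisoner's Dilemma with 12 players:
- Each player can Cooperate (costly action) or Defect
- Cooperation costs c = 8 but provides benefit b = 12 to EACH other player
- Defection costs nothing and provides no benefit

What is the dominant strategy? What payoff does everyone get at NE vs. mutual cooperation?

Dominant: Defect; NE payoff = 0; Coop payoff = 124

Work:
Defect dominates (saves cost c = 8, benefit to others is external)
NE: All defect → everyone gets 0
If all cooperate: each receives (11)×12 - 8 = 124
Social dilemma: 124 > 0 but NE gives 0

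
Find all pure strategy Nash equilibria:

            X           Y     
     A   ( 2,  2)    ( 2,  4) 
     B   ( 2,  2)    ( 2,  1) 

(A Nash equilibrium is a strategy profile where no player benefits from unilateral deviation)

Nash equilibrium: (A, Y), (B, X)

Work:
Best responses:
  P1 vs X: payoffs [2, 2] → best response A/B (payoff 2)
  P1 vs Y: payoffs [2, 2] → best response A/B (payoff 2)
  P2 vs A: payoffs [2, 4] → best response Y (payoff 4)
  P2 vs B: payoffs [2, 1] → best response X (payoff 2)
Mutual best responses: (A,Y), (B,X) → Nash equilibria.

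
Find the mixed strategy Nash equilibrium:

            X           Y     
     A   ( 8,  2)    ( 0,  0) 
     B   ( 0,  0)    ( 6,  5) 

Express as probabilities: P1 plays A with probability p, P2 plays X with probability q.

p = 0.7143, q = 0.4286

Work:
Find probabilities that make opponent indifferent:
P2 chooses q to make P1 indifferent between A and B
P1 chooses p to make P2 indifferent between X and Y
Mixed NE: P1 plays (A: 0.7143, B: 0.2857), P2 plays (X: 0.4286, Y: 0.5714)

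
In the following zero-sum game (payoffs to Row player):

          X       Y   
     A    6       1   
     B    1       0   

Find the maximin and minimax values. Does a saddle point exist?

Maximin = 1, Minimax = 1, Saddle: True

Work:
Row minimums: [1, 0] → maximin = 1
Column maximums: [6, 1] → minimax = 1
Saddle point exists! Game value = 1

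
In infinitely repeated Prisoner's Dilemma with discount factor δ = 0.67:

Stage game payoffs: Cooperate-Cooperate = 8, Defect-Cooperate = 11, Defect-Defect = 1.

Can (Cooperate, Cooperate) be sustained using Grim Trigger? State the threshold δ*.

δ* = 0.3; since δ = 0.67 ≥ 0.3, cooperation can be sustained

Work:
For Grim Trigger:
Cooperate forever: 8/(1-δ)
Defect then punished: 11 + 1·δ/(1-δ)
Need: 8/(1-δ) ≥ 11 + 1·δ/(1-δ)
Solving: δ ≥ (T-R)/(T-P) = (11-8)/(11-1) = 0.3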